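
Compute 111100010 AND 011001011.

AND: 1 only when both bits are 1
  111100010
& 011001011
-----------
  011000010
Decimal: 482 & 203 = 194



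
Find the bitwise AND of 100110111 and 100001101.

AND: 1 only when both bits are 1
  100110111
& 100001101
-----------
  100000101
Decimal: 311 & 269 = 261



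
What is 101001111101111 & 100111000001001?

AND: 1 only when both bits are 1
  101001111101111
& 100111000001001
-----------------
  100001000001001
Decimal: 21487 & 19977 = 16905



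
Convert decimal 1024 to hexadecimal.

Using repeated division by 16 (digits 10–15 are A–F):
1024 ÷ 16 = 64 remainder 0
64 ÷ 16 = 4 remainder 0
4 ÷ 16 = 0 remainder 4
Reading remainders bottom to top: 400



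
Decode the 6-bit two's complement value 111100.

Binary: 111100
Sign bit: 1 (negative)
Invert: 000011
Add 1:  000100
Magnitude: 000100 = 4
Value: -4



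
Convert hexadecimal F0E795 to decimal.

Expand by place value (powers of 16):
Digit values: F = 15, E = 14
F0E795 = 15 × 16^5 + 0 × 16^4 + 14 × 16^3 + 7 × 16^2 + 9 × 16^1 + 5 × 16^0
= 15 × 1048576 + 0 × 65536 + 14 × 4096 + 7 × 256 + 9 × 16 + 5 × 1
= 15728640 + 0 + 57344 + 1792 + 144 + 5
= 15787925



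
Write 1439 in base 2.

Using repeated division by 2:
1439 ÷ 2 = 719 remainder 1
719 ÷ 2 = 359 remainder 1
359 ÷ 2 = 179 remainder 1
179 ÷ 2 = 89 remainder 1
89 ÷ 2 = 44 remainder 1
44 ÷ 2 = 22 remainder 0
22 ÷ 2 = 11 remainder 0
11 ÷ 2 = 5 remainder 1
5 ÷ 2 = 2 remainder 1
2 ÷ 2 = 1 remainder 0
1 ÷ 2 = 0 remainder 1
Reading remainders bottom to top: 10110011111



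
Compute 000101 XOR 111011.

XOR: 1 when bits differ
  000101
^ 111011
--------
  111110
Decimal: 5 ^ 59 = 62



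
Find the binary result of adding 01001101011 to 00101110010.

Add column by column from the right: bit + bit + carry-in; write the sum mod 2, carry 1 when the sum is 2 or 3.
carry:  00011000100
        01001101011
+       00101110010
-------------------
       001111011101
(the carry out of the leftmost column, 0, becomes the leading bit)
Decimal check:
  01001101011 = 512 + 64 + 32 + 8 + 2 + 1 = 619
  00101110010 = 256 + 64 + 32 + 16 + 2 = 370
  619 + 370 = 989, and 001111011101 = 512 + 256 + 128 + 64 + 16 + 8 + 4 + 1 = 989 ✓



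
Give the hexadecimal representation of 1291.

Using repeated division by 16 (digits 10–15 are A–F):
1291 ÷ 16 = 80 remainder 11 (B)
80 ÷ 16 = 5 remainder 0
5 ÷ 16 = 0 remainder 5
Reading remainders bottom to top: 50B



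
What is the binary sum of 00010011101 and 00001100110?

Add column by column from the right: bit + bit + carry-in; write the sum mod 2, carry 1 when the sum is 2 or 3.
carry:  00111111000
        00010011101
+       00001100110
-------------------
       000100000011
(the carry out of the leftmost column, 0, becomes the leading bit)
Decimal check:
  00010011101 = 128 + 16 + 8 + 4 + 1 = 157
  00001100110 = 64 + 32 + 4 + 2 = 102
  157 + 102 = 259, and 000100000011 = 256 + 2 + 1 = 259 ✓



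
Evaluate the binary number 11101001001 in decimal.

Sum of powers of 2 for each 1-bit:
2^0 + 2^3 + 2^6 + 2^8 + 2^9 + 2^10
= 1 + 8 + 64 + 256 + 512 + 1024
= 1865



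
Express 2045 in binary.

Using repeated division by 2:
2045 ÷ 2 = 1022 remainder 1
1022 ÷ 2 = 511 remainder 0
511 ÷ 2 = 255 remainder 1
255 ÷ 2 = 127 remainder 1
127 ÷ 2 = 63 remainder 1
63 ÷ 2 = 31 remainder 1
31 ÷ 2 = 15 remainder 1
15 ÷ 2 = 7 remainder 1
7 ÷ 2 = 3 remainder 1
3 ÷ 2 = 1 remainder 1
1 ÷ 2 = 0 remainder 1
Reading remainders bottom to top: 11111111101



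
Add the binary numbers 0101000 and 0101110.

Add column by column from the right: bit + bit + carry-in; write the sum mod 2, carry 1 when the sum is 2 or 3.
carry:  1010000
        0101000
+       0101110
---------------
       01010110
(the carry out of the leftmost column, 0, becomes the leading bit)
Decimal check:
  0101000 = 32 + 8 = 40
  0101110 = 32 + 8 + 4 + 2 = 46
  40 + 46 = 86, and 01010110 = 64 + 16 + 4 + 2 = 86 ✓



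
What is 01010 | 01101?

OR: 1 when either bit is 1
  01010
| 01101
-------
  01111
Decimal: 10 | 13 = 15



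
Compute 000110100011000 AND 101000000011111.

AND: 1 only when both bits are 1
  000110100011000
& 101000000011111
-----------------
  000000000011000
Decimal: 3352 & 20511 = 24



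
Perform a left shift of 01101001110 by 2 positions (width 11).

Original: 01101001110 (decimal 846)
Shift left by 2 positions
Append 2 zeros on the right and drop the 2 high bits that overflow the 11-bit width
Result: 10100111000 (decimal 1336)
Equivalent: 846 << 2 = 846 × 2^2 = 3384, truncated to 11 bits = 1336



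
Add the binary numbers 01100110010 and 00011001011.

Add column by column from the right: bit + bit + carry-in; write the sum mod 2, carry 1 when the sum is 2 or 3.
carry:  00000000100
        01100110010
+       00011001011
-------------------
       001111111101
(the carry out of the leftmost column, 0, becomes the leading bit)
Decimal check:
  01100110010 = 512 + 256 + 32 + 16 + 2 = 818
  00011001011 = 128 + 64 + 8 + 2 + 1 = 203
  818 + 203 = 1021, and 001111111101 = 512 + 256 + 128 + 64 + 32 + 16 + 8 + 4 + 1 = 1021 ✓



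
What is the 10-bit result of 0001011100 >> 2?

Original: 0001011100 (decimal 92)
Shift right by 2 positions
Drop the 2 low bits; fill with zeros on the left
Result: 0000010111 (decimal 23)
Equivalent: 92 >> 2 = 92 ÷ 2^2 = 23



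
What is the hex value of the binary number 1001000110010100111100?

Group into 4-bit nibbles from right:
  0010 = 2
  0100 = 4
  0110 = 6
  0101 = 5
  0011 = 3
  1100 = C
Result: 24653C



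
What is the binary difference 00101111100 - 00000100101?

Method 1 - Direct subtraction (column by column from the right: bit − bit − borrow-in; if negative, add 2 and borrow 1 from the next column):
borrow: 00000001110
        00101111100
-       00000100101
-------------------
        00101010111

Method 2 - Add two's complement:
Two's complement of 00000100101: invert → 11111011010, add 1 → 11111011011
  00101111100
+ 11111011011
-------------
 100101010111  (end carry out of the top bit = 1)
Discarding the end carry: 00101010111
Decimal check:
  00101111100 = 256 + 64 + 32 + 16 + 8 + 4 = 380
  00000100101 = 32 + 4 + 1 = 37
  380 - 37 = 343, and 00101010111 = 256 + 64 + 16 + 4 + 2 + 1 = 343 ✓



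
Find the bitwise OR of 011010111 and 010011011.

OR: 1 when either bit is 1
  011010111
| 010011011
-----------
  011011111
Decimal: 215 | 155 = 223



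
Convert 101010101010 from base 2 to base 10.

Sum of powers of 2 for each 1-bit:
2^1 + 2^3 + 2^5 + 2^7 + 2^9 + 2^11
= 2 + 8 + 32 + 128 + 512 + 2048
= 2730



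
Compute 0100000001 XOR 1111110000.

XOR: 1 when bits differ
  0100000001
^ 1111110000
------------
  1011110001
Decimal: 257 ^ 1008 = 753



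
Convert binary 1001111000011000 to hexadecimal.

Group into 4-bit nibbles from right:
  1001 = 9
  1110 = E
  0001 = 1
  1000 = 8
Result: 9E18



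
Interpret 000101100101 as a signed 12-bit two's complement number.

Binary: 000101100101
Sign bit: 0 (non-negative)
Read directly as an unsigned value:
000101100101 = 256 + 64 + 32 + 4 + 1 = 357
Value: 357



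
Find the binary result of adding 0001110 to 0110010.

Add column by column from the right: bit + bit + carry-in; write the sum mod 2, carry 1 when the sum is 2 or 3.
carry:  1111100
        0001110
+       0110010
---------------
       01000000
(the carry out of the leftmost column, 0, becomes the leading bit)
Decimal check:
  0001110 = 8 + 4 + 2 = 14
  0110010 = 32 + 16 + 2 = 50
  14 + 50 = 64, and 01000000 = 64 ✓



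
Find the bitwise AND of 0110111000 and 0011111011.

AND: 1 only when both bits are 1
  0110111000
& 0011111011
------------
  0010111000
Decimal: 440 & 251 = 184



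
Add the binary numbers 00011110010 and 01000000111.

Add column by column from the right: bit + bit + carry-in; write the sum mod 2, carry 1 when the sum is 2 or 3.
carry:  00000001100
        00011110010
+       01000000111
-------------------
       001011111001
(the carry out of the leftmost column, 0, becomes the leading bit)
Decimal check:
  00011110010 = 128 + 64 + 32 + 16 + 2 = 242
  01000000111 = 512 + 4 + 2 + 1 = 519
  242 + 519 = 761, and 001011111001 = 512 + 128 + 64 + 32 + 16 + 8 + 1 = 761 ✓



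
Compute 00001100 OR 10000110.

OR: 1 when either bit is 1
  00001100
| 10000110
----------
  10001110
Decimal: 12 | 134 = 142



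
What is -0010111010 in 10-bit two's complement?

Original: 0010111010
Step 1 - Invert all bits: 1101000101
Step 2 - Add 1: 1101000110
Verification: 0010111010 + 1101000110 = 10000000000; discarding the end carry (carry out of the top bit) leaves the 10-bit value 0000000000, as required for x + (-x)



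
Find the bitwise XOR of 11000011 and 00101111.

XOR: 1 when bits differ
  11000011
^ 00101111
----------
  11101100
Decimal: 195 ^ 47 = 236



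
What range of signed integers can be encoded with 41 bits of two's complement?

For 41-bit two's complement:
Minimum: -2^40 = -1099511627776
Maximum: 2^40 - 1 = 1099511627775



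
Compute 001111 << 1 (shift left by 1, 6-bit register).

Original: 001111 (decimal 15)
Shift left by 1 position
Append 1 zero on the right
Result: 011110 (decimal 30)
Equivalent: 15 << 1 = 15 × 2^1 = 30



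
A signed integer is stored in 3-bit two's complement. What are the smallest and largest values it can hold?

For 3-bit two's complement:
Minimum: -2^2 = -4
Maximum: 2^2 - 1 = 3



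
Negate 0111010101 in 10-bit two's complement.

Original: 0111010101
Step 1 - Invert all bits: 1000101010
Step 2 - Add 1: 1000101011
Verification: 0111010101 + 1000101011 = 10000000000; discarding the end carry (carry out of the top bit) leaves the 10-bit value 0000000000, as required for x + (-x)



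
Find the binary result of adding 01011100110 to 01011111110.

Add column by column from the right: bit + bit + carry-in; write the sum mod 2, carry 1 when the sum is 2 or 3.
carry:  10111111100
        01011100110
+       01011111110
-------------------
       010111100100
(the carry out of the leftmost column, 0, becomes the leading bit)
Decimal check:
  01011100110 = 512 + 128 + 64 + 32 + 4 + 2 = 742
  01011111110 = 512 + 128 + 64 + 32 + 16 + 8 + 4 + 2 = 766
  742 + 766 = 1508, and 010111100100 = 1024 + 256 + 128 + 64 + 32 + 4 = 1508 ✓



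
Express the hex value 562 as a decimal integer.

Expand by place value (powers of 16):
562 = 5 × 16^2 + 6 × 16^1 + 2 × 16^0
= 5 × 256 + 6 × 16 + 2 × 1
= 1280 + 96 + 2
= 1378



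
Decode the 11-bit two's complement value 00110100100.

Binary: 00110100100
Sign bit: 0 (non-negative)
Read directly as an unsigned value:
00110100100 = 256 + 128 + 32 + 4 = 420
Value: 420



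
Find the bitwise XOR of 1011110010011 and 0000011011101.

XOR: 1 when bits differ
  1011110010011
^ 0000011011101
---------------
  1011101001110
Decimal: 6035 ^ 221 = 5966



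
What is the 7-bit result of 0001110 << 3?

Original: 0001110 (decimal 14)
Shift left by 3 positions
Append 3 zeros on the right
Result: 1110000 (decimal 112)
Equivalent: 14 << 3 = 14 × 2^3 = 112



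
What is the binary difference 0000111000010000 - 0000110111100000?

Method 1 - Direct subtraction (column by column from the right: bit − bit − borrow-in; if negative, add 2 and borrow 1 from the next column):
borrow: 0000001111000000
        0000111000010000
-       0000110111100000
------------------------
        0000000000110000

Method 2 - Add two's complement:
Two's complement of 0000110111100000: invert → 1111001000011111, add 1 → 1111001000100000
  0000111000010000
+ 1111001000100000
------------------
 10000000000110000  (end carry out of the top bit = 1)
Discarding the end carry: 0000000000110000
Decimal check:
  0000111000010000 = 2048 + 1024 + 512 + 16 = 3600
  0000110111100000 = 2048 + 1024 + 256 + 128 + 64 + 32 = 3552
  3600 - 3552 = 48, and 0000000000110000 = 32 + 16 = 48 ✓



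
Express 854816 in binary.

Using repeated division by 2:
854816 ÷ 2 = 427408 remainder 0
427408 ÷ 2 = 213704 remainder 0
213704 ÷ 2 = 106852 remainder 0
106852 ÷ 2 = 53426 remainder 0
53426 ÷ 2 = 26713 remainder 0
26713 ÷ 2 = 13356 remainder 1
13356 ÷ 2 = 6678 remainder 0
6678 ÷ 2 = 3339 remainder 0
3339 ÷ 2 = 1669 remainder 1
1669 ÷ 2 = 834 remainder 1
834 ÷ 2 = 417 remainder 0
417 ÷ 2 = 208 remainder 1
208 ÷ 2 = 104 remainder 0
104 ÷ 2 = 52 remainder 0
52 ÷ 2 = 26 remainder 0
26 ÷ 2 = 13 remainder 0
13 ÷ 2 = 6 remainder 1
6 ÷ 2 = 3 remainder 0
3 ÷ 2 = 1 remainder 1
1 ÷ 2 = 0 remainder 1
Reading remainders bottom to top: 11010000101100100000



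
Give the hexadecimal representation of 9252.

Using repeated division by 16 (digits 10–15 are A–F):
9252 ÷ 16 = 578 remainder 4
578 ÷ 16 = 36 remainder 2
36 ÷ 16 = 2 remainder 4
2 ÷ 16 = 0 remainder 2
Reading remainders bottom to top: 2424



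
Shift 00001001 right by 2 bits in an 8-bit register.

Original: 00001001 (decimal 9)
Shift right by 2 positions
Drop the 2 low bits; fill with zeros on the left
Result: 00000010 (decimal 2)
Equivalent: 9 >> 2 = 9 ÷ 2^2 = 2



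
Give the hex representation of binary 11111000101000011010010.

Group into 4-bit nibbles from right:
  0111 = 7
  1100 = C
  0101 = 5
  0000 = 0
  1101 = D
  0010 = 2
Result: 7C50D2



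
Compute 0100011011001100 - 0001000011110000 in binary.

Method 1 - Direct subtraction (column by column from the right: bit − bit − borrow-in; if negative, add 2 and borrow 1 from the next column):
borrow: 0110001111100000
        0100011011001100
-       0001000011110000
------------------------
        0011010111011100

Method 2 - Add two's complement:
Two's complement of 0001000011110000: invert → 1110111100001111, add 1 → 1110111100010000
  0100011011001100
+ 1110111100010000
------------------
 10011010111011100  (end carry out of the top bit = 1)
Discarding the end carry: 0011010111011100
Decimal check:
  0100011011001100 = 16384 + 1024 + 512 + 128 + 64 + 8 + 4 = 18124
  0001000011110000 = 4096 + 128 + 64 + 32 + 16 = 4336
  18124 - 4336 = 13788, and 0011010111011100 = 8192 + 4096 + 1024 + 256 + 128 + 64 + 16 + 8 + 4 = 13788 ✓



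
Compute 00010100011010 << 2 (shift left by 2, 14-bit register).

Original: 00010100011010 (decimal 1306)
Shift left by 2 positions
Append 2 zeros on the right
Result: 01010001101000 (decimal 5224)
Equivalent: 1306 << 2 = 1306 × 2^2 = 5224



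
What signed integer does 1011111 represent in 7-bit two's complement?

Binary: 1011111
Sign bit: 1 (negative)
Invert: 0100000
Add 1:  0100001
Magnitude: 0100001 = 32 + 1 = 33
Value: -33



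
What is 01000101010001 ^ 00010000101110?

XOR: 1 when bits differ
  01000101010001
^ 00010000101110
----------------
  01010101111111
Decimal: 4433 ^ 1070 = 5503



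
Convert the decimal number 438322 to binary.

Using repeated division by 2:
438322 ÷ 2 = 219161 remainder 0
219161 ÷ 2 = 109580 remainder 1
109580 ÷ 2 = 54790 remainder 0
54790 ÷ 2 = 27395 remainder 0
27395 ÷ 2 = 13697 remainder 1
13697 ÷ 2 = 6848 remainder 1
6848 ÷ 2 = 3424 remainder 0
3424 ÷ 2 = 1712 remainder 0
1712 ÷ 2 = 856 remainder 0
856 ÷ 2 = 428 remainder 0
428 ÷ 2 = 214 remainder 0
214 ÷ 2 = 107 remainder 0
107 ÷ 2 = 53 remainder 1
53 ÷ 2 = 26 remainder 1
26 ÷ 2 = 13 remainder 0
13 ÷ 2 = 6 remainder 1
6 ÷ 2 = 3 remainder 0
3 ÷ 2 = 1 remainder 1
1 ÷ 2 = 0 remainder 1
Reading remainders bottom to top: 1101011000000110010



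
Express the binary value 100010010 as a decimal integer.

Sum of powers of 2 for each 1-bit:
2^1 + 2^4 + 2^8
= 2 + 16 + 256
= 274



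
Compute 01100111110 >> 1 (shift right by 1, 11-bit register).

Original: 01100111110 (decimal 830)
Shift right by 1 position
Drop the 1 low bit; fill with zero on the left
Result: 00110011111 (decimal 415)
Equivalent: 830 >> 1 = 830 ÷ 2^1 = 415



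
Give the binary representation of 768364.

Using repeated division by 2:
768364 ÷ 2 = 384182 remainder 0
384182 ÷ 2 = 192091 remainder 0
192091 ÷ 2 = 96045 remainder 1
96045 ÷ 2 = 48022 remainder 1
48022 ÷ 2 = 24011 remainder 0
24011 ÷ 2 = 12005 remainder 1
12005 ÷ 2 = 6002 remainder 1
6002 ÷ 2 = 3001 remainder 0
3001 ÷ 2 = 1500 remainder 1
1500 ÷ 2 = 750 remainder 0
750 ÷ 2 = 375 remainder 0
375 ÷ 2 = 187 remainder 1
187 ÷ 2 = 93 remainder 1
93 ÷ 2 = 46 remainder 1
46 ÷ 2 = 23 remainder 0
23 ÷ 2 = 11 remainder 1
11 ÷ 2 = 5 remainder 1
5 ÷ 2 = 2 remainder 1
2 ÷ 2 = 1 remainder 0
1 ÷ 2 = 0 remainder 1
Reading remainders bottom to top: 10111011100101101100



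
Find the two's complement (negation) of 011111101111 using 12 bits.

Original: 011111101111
Step 1 - Invert all bits: 100000010000
Step 2 - Add 1: 100000010001
Verification: 011111101111 + 100000010001 = 1000000000000; discarding the end carry (carry out of the top bit) leaves the 12-bit value 000000000000, as required for x + (-x)



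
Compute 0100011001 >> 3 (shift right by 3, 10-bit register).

Original: 0100011001 (decimal 281)
Shift right by 3 positions
Drop the 3 low bits; fill with zeros on the left
Result: 0000100011 (decimal 35)
Equivalent: 281 >> 3 = 281 ÷ 2^3 = 35



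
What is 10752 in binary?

Using repeated division by 2:
10752 ÷ 2 = 5376 remainder 0
5376 ÷ 2 = 2688 remainder 0
2688 ÷ 2 = 1344 remainder 0
1344 ÷ 2 = 672 remainder 0
672 ÷ 2 = 336 remainder 0
336 ÷ 2 = 168 remainder 0
168 ÷ 2 = 84 remainder 0
84 ÷ 2 = 42 remainder 0
42 ÷ 2 = 21 remainder 0
21 ÷ 2 = 10 remainder 1
10 ÷ 2 = 5 remainder 0
5 ÷ 2 = 2 remainder 1
2 ÷ 2 = 1 remainder 0
1 ÷ 2 = 0 remainder 1
Reading remainders bottom to top: 10101000000000



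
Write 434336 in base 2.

Using repeated division by 2:
434336 ÷ 2 = 217168 remainder 0
217168 ÷ 2 = 108584 remainder 0
108584 ÷ 2 = 54292 remainder 0
54292 ÷ 2 = 27146 remainder 0
27146 ÷ 2 = 13573 remainder 0
13573 ÷ 2 = 6786 remainder 1
6786 ÷ 2 = 3393 remainder 0
3393 ÷ 2 = 1696 remainder 1
1696 ÷ 2 = 848 remainder 0
848 ÷ 2 = 424 remainder 0
424 ÷ 2 = 212 remainder 0
212 ÷ 2 = 106 remainder 0
106 ÷ 2 = 53 remainder 0
53 ÷ 2 = 26 remainder 1
26 ÷ 2 = 13 remainder 0
13 ÷ 2 = 6 remainder 1
6 ÷ 2 = 3 remainder 0
3 ÷ 2 = 1 remainder 1
1 ÷ 2 = 0 remainder 1
Reading remainders bottom to top: 1101010000010100000



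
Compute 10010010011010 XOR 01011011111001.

XOR: 1 when bits differ
  10010010011010
^ 01011011111001
----------------
  11001001100011
Decimal: 9370 ^ 5881 = 12899



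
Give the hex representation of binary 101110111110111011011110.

Group into 4-bit nibbles from right:
  1011 = B
  1011 = B
  1110 = E
  1110 = E
  1101 = D
  1110 = E
Result: BBEEDE



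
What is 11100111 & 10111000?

AND: 1 only when both bits are 1
  11100111
& 10111000
----------
  10100000
Decimal: 231 & 184 = 160



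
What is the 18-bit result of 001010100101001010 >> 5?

Original: 001010100101001010 (decimal 43338)
Shift right by 5 positions
Drop the 5 low bits; fill with zeros on the left
Result: 000000010101001010 (decimal 1354)
Equivalent: 43338 >> 5 = 43338 ÷ 2^5 = 1354



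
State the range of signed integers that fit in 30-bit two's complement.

For 30-bit two's complement:
Minimum: -2^29 = -536870912
Maximum: 2^29 - 1 = 536870911



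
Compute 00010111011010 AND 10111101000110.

AND: 1 only when both bits are 1
  00010111011010
& 10111101000110
----------------
  00010101000010
Decimal: 1498 & 12102 = 1346



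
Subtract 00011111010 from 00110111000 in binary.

Method 1 - Direct subtraction (column by column from the right: bit − bit − borrow-in; if negative, add 2 and borrow 1 from the next column):
borrow: 00111111100
        00110111000
-       00011111010
-------------------
        00010111110

Method 2 - Add two's complement:
Two's complement of 00011111010: invert → 11100000101, add 1 → 11100000110
  00110111000
+ 11100000110
-------------
 100010111110  (end carry out of the top bit = 1)
Discarding the end carry: 00010111110
Decimal check:
  00110111000 = 256 + 128 + 32 + 16 + 8 = 440
  00011111010 = 128 + 64 + 32 + 16 + 8 + 2 = 250
  440 - 250 = 190, and 00010111110 = 128 + 32 + 16 + 8 + 4 + 2 = 190 ✓



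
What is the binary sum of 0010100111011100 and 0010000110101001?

Add column by column from the right: bit + bit + carry-in; write the sum mod 2, carry 1 when the sum is 2 or 3.
carry:  0100001111110000
        0010100111011100
+       0010000110101001
------------------------
       00100101110000101
(the carry out of the leftmost column, 0, becomes the leading bit)
Decimal check:
  0010100111011100 = 8192 + 2048 + 256 + 128 + 64 + 16 + 8 + 4 = 10716
  0010000110101001 = 8192 + 256 + 128 + 32 + 8 + 1 = 8617
  10716 + 8617 = 19333, and 00100101110000101 = 16384 + 2048 + 512 + 256 + 128 + 4 + 1 = 19333 ✓



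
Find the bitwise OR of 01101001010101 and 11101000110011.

OR: 1 when either bit is 1
  01101001010101
| 11101000110011
----------------
  11101001110111
Decimal: 6741 | 14899 = 14967



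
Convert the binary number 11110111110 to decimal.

Sum of powers of 2 for each 1-bit:
2^1 + 2^2 + 2^3 + 2^4 + 2^5 + 2^7 + 2^8 + 2^9 + 2^10
= 2 + 4 + 8 + 16 + 32 + 128 + 256 + 512 + 1024
= 1982



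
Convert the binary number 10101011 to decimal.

Sum of powers of 2 for each 1-bit:
2^0 + 2^1 + 2^3 + 2^5 + 2^7
= 1 + 2 + 8 + 32 + 128
= 171



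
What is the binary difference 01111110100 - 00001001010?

Method 1 - Direct subtraction (column by column from the right: bit − bit − borrow-in; if negative, add 2 and borrow 1 from the next column):
borrow: 00000010100
        01111110100
-       00001001010
-------------------
        01110101010

Method 2 - Add two's complement:
Two's complement of 00001001010: invert → 11110110101, add 1 → 11110110110
  01111110100
+ 11110110110
-------------
 101110101010  (end carry out of the top bit = 1)
Discarding the end carry: 01110101010
Decimal check:
  01111110100 = 512 + 256 + 128 + 64 + 32 + 16 + 4 = 1012
  00001001010 = 64 + 8 + 2 = 74
  1012 - 74 = 938, and 01110101010 = 512 + 256 + 128 + 32 + 8 + 2 = 938 ✓



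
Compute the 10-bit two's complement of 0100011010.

Original: 0100011010
Step 1 - Invert all bits: 1011100101
Step 2 - Add 1: 1011100110
Verification: 0100011010 + 1011100110 = 10000000000; discarding the end carry (carry out of the top bit) leaves the 10-bit value 0000000000, as required for x + (-x)



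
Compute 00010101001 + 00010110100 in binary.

Add column by column from the right: bit + bit + carry-in; write the sum mod 2, carry 1 when the sum is 2 or 3.
carry:  00101000000
        00010101001
+       00010110100
-------------------
       000101011101
(the carry out of the leftmost column, 0, becomes the leading bit)
Decimal check:
  00010101001 = 128 + 32 + 8 + 1 = 169
  00010110100 = 128 + 32 + 16 + 4 = 180
  169 + 180 = 349, and 000101011101 = 256 + 64 + 16 + 8 + 4 + 1 = 349 ✓



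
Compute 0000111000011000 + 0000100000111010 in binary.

Add column by column from the right: bit + bit + carry-in; write the sum mod 2, carry 1 when the sum is 2 or 3.
carry:  0001000001110000
        0000111000011000
+       0000100000111010
------------------------
       00001011001010010
(the carry out of the leftmost column, 0, becomes the leading bit)
Decimal check:
  0000111000011000 = 2048 + 1024 + 512 + 16 + 8 = 3608
  0000100000111010 = 2048 + 32 + 16 + 8 + 2 = 2106
  3608 + 2106 = 5714, and 00001011001010010 = 4096 + 1024 + 512 + 64 + 16 + 2 = 5714 ✓



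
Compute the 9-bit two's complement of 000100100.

Original: 000100100
Step 1 - Invert all bits: 111011011
Step 2 - Add 1: 111011100
Verification: 000100100 + 111011100 = 1000000000; discarding the end carry (carry out of the top bit) leaves the 9-bit value 000000000, as required for x + (-x)



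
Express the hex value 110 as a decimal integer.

Expand by place value (powers of 16):
110 = 1 × 16^2 + 1 × 16^1 + 0 × 16^0
= 1 × 256 + 1 × 16 + 0 × 1
= 256 + 16 + 0
= 272



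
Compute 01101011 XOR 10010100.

XOR: 1 when bits differ
  01101011
^ 10010100
----------
  11111111
Decimal: 107 ^ 148 = 255



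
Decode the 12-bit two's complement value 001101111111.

Binary: 001101111111
Sign bit: 0 (non-negative)
Read directly as an unsigned value:
001101111111 = 512 + 256 + 64 + 32 + 16 + 8 + 4 + 2 + 1 = 895
Value: 895



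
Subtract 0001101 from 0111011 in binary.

Method 1 - Direct subtraction (column by column from the right: bit − bit − borrow-in; if negative, add 2 and borrow 1 from the next column):
borrow: 0011000
        0111011
-       0001101
---------------
        0101110

Method 2 - Add two's complement:
Two's complement of 0001101: invert → 1110010, add 1 → 1110011
  0111011
+ 1110011
---------
 10101110  (end carry out of the top bit = 1)
Discarding the end carry: 0101110
Decimal check:
  0111011 = 32 + 16 + 8 + 2 + 1 = 59
  0001101 = 8 + 4 + 1 = 13
  59 - 13 = 46, and 0101110 = 32 + 8 + 4 + 2 = 46 ✓



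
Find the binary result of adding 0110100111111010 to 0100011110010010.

Add column by column from the right: bit + bit + carry-in; write the sum mod 2, carry 1 when the sum is 2 or 3.
carry:  1001111111100100
        0110100111111010
+       0100011110010010
------------------------
       01011000110001100
(the carry out of the leftmost column, 0, becomes the leading bit)
Decimal check:
  0110100111111010 = 16384 + 8192 + 2048 + 256 + 128 + 64 + 32 + 16 + 8 + 2 = 27130
  0100011110010010 = 16384 + 1024 + 512 + 256 + 128 + 16 + 2 = 18322
  27130 + 18322 = 45452, and 01011000110001100 = 32768 + 8192 + 4096 + 256 + 128 + 8 + 4 = 45452 ✓



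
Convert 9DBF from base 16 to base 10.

Expand by place value (powers of 16):
Digit values: D = 13, B = 11, F = 15
9DBF = 9 × 16^3 + 13 × 16^2 + 11 × 16^1 + 15 × 16^0
= 9 × 4096 + 13 × 256 + 11 × 16 + 15 × 1
= 36864 + 3328 + 176 + 15
= 40383



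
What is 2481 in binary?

Using repeated division by 2:
2481 ÷ 2 = 1240 remainder 1
1240 ÷ 2 = 620 remainder 0
620 ÷ 2 = 310 remainder 0
310 ÷ 2 = 155 remainder 0
155 ÷ 2 = 77 remainder 1
77 ÷ 2 = 38 remainder 1
38 ÷ 2 = 19 remainder 0
19 ÷ 2 = 9 remainder 1
9 ÷ 2 = 4 remainder 1
4 ÷ 2 = 2 remainder 0
2 ÷ 2 = 1 remainder 0
1 ÷ 2 = 0 remainder 1
Reading remainders bottom to top: 100110110001



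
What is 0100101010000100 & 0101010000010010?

AND: 1 only when both bits are 1
  0100101010000100
& 0101010000010010
------------------
  0100000000000000
Decimal: 19076 & 21522 = 16384



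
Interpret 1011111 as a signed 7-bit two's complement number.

Binary: 1011111
Sign bit: 1 (negative)
Invert: 0100000
Add 1:  0100001
Magnitude: 0100001 = 32 + 1 = 33
Value: -33



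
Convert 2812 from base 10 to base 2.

Using repeated division by 2:
2812 ÷ 2 = 1406 remainder 0
1406 ÷ 2 = 703 remainder 0
703 ÷ 2 = 351 remainder 1
351 ÷ 2 = 175 remainder 1
175 ÷ 2 = 87 remainder 1
87 ÷ 2 = 43 remainder 1
43 ÷ 2 = 21 remainder 1
21 ÷ 2 = 10 remainder 1
10 ÷ 2 = 5 remainder 0
5 ÷ 2 = 2 remainder 1
2 ÷ 2 = 1 remainder 0
1 ÷ 2 = 0 remainder 1
Reading remainders bottom to top: 101011111100



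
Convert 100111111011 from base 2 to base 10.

Sum of powers of 2 for each 1-bit:
2^0 + 2^1 + 2^3 + 2^4 + 2^5 + 2^6 + 2^7 + 2^8 + 2^11
= 1 + 2 + 8 + 16 + 32 + 64 + 128 + 256 + 2048
= 2555



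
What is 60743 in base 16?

Using repeated division by 16 (digits 10–15 are A–F):
60743 ÷ 16 = 3796 remainder 7
3796 ÷ 16 = 237 remainder 4
237 ÷ 16 = 14 remainder 13 (D)
14 ÷ 16 = 0 remainder 14 (E)
Reading remainders bottom to top: ED47



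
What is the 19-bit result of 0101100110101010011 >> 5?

Original: 0101100110101010011 (decimal 183635)
Shift right by 5 positions
Drop the 5 low bits; fill with zeros on the left
Result: 0000001011001101010 (decimal 5738)
Equivalent: 183635 >> 5 = 183635 ÷ 2^5 = 5738



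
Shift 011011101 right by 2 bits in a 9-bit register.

Original: 011011101 (decimal 221)
Shift right by 2 positions
Drop the 2 low bits; fill with zeros on the left
Result: 000110111 (decimal 55)
Equivalent: 221 >> 2 = 221 ÷ 2^2 = 55



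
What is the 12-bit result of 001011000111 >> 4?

Original: 001011000111 (decimal 711)
Shift right by 4 positions
Drop the 4 low bits; fill with zeros on the left
Result: 000000101100 (decimal 44)
Equivalent: 711 >> 4 = 711 ÷ 2^4 = 44



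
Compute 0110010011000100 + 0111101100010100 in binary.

Add column by column from the right: bit + bit + carry-in; write the sum mod 2, carry 1 when the sum is 2 or 3.
carry:  1100000000001000
        0110010011000100
+       0111101100010100
------------------------
       01101111111011000
(the carry out of the leftmost column, 0, becomes the leading bit)
Decimal check:
  0110010011000100 = 16384 + 8192 + 1024 + 128 + 64 + 4 = 25796
  0111101100010100 = 16384 + 8192 + 4096 + 2048 + 512 + 256 + 16 + 4 = 31508
  25796 + 31508 = 57304, and 01101111111011000 = 32768 + 16384 + 4096 + 2048 + 1024 + 512 + 256 + 128 + 64 + 16 + 8 = 57304 ✓



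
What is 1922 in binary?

Using repeated division by 2:
1922 ÷ 2 = 961 remainder 0
961 ÷ 2 = 480 remainder 1
480 ÷ 2 = 240 remainder 0
240 ÷ 2 = 120 remainder 0
120 ÷ 2 = 60 remainder 0
60 ÷ 2 = 30 remainder 0
30 ÷ 2 = 15 remainder 0
15 ÷ 2 = 7 remainder 1
7 ÷ 2 = 3 remainder 1
3 ÷ 2 = 1 remainder 1
1 ÷ 2 = 0 remainder 1
Reading remainders bottom to top: 11110000010



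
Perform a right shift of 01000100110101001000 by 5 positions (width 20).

Original: 01000100110101001000 (decimal 281928)
Shift right by 5 positions
Drop the 5 low bits; fill with zeros on the left
Result: 00000010001001101010 (decimal 8810)
Equivalent: 281928 >> 5 = 281928 ÷ 2^5 = 8810



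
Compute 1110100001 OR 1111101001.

OR: 1 when either bit is 1
  1110100001
| 1111101001
------------
  1111101001
Decimal: 929 | 1001 = 1001



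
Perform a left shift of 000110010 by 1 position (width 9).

Original: 000110010 (decimal 50)
Shift left by 1 position
Append 1 zero on the right
Result: 001100100 (decimal 100)
Equivalent: 50 << 1 = 50 × 2^1 = 100



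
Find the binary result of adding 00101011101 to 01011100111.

Add column by column from the right: bit + bit + carry-in; write the sum mod 2, carry 1 when the sum is 2 or 3.
carry:  11111111110
        00101011101
+       01011100111
-------------------
       010001000100
(the carry out of the leftmost column, 0, becomes the leading bit)
Decimal check:
  00101011101 = 256 + 64 + 16 + 8 + 4 + 1 = 349
  01011100111 = 512 + 128 + 64 + 32 + 4 + 2 + 1 = 743
  349 + 743 = 1092, and 010001000100 = 1024 + 64 + 4 = 1092 ✓



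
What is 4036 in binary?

Using repeated division by 2:
4036 ÷ 2 = 2018 remainder 0
2018 ÷ 2 = 1009 remainder 0
1009 ÷ 2 = 504 remainder 1
504 ÷ 2 = 252 remainder 0
252 ÷ 2 = 126 remainder 0
126 ÷ 2 = 63 remainder 0
63 ÷ 2 = 31 remainder 1
31 ÷ 2 = 15 remainder 1
15 ÷ 2 = 7 remainder 1
7 ÷ 2 = 3 remainder 1
3 ÷ 2 = 1 remainder 1
1 ÷ 2 = 0 remainder 1
Reading remainders bottom to top: 111111000100



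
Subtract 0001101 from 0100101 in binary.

Method 1 - Direct subtraction (column by column from the right: bit − bit − borrow-in; if negative, add 2 and borrow 1 from the next column):
borrow: 0110000
        0100101
-       0001101
---------------
        0011000

Method 2 - Add two's complement:
Two's complement of 0001101: invert → 1110010, add 1 → 1110011
  0100101
+ 1110011
---------
 10011000  (end carry out of the top bit = 1)
Discarding the end carry: 0011000
Decimal check:
  0100101 = 32 + 4 + 1 = 37
  0001101 = 8 + 4 + 1 = 13
  37 - 13 = 24, and 0011000 = 16 + 8 = 24 ✓



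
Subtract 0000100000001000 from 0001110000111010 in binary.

Method 1 - Direct subtraction (column by column from the right: bit − bit − borrow-in; if negative, add 2 and borrow 1 from the next column):
borrow: 0000000000000000
        0001110000111010
-       0000100000001000
------------------------
        0001010000110010

Method 2 - Add two's complement:
Two's complement of 0000100000001000: invert → 1111011111110111, add 1 → 1111011111111000
  0001110000111010
+ 1111011111111000
------------------
 10001010000110010  (end carry out of the top bit = 1)
Discarding the end carry: 0001010000110010
Decimal check:
  0001110000111010 = 4096 + 2048 + 1024 + 32 + 16 + 8 + 2 = 7226
  0000100000001000 = 2048 + 8 = 2056
  7226 - 2056 = 5170, and 0001010000110010 = 4096 + 1024 + 32 + 16 + 2 = 5170 ✓



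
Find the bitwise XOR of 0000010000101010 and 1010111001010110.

XOR: 1 when bits differ
  0000010000101010
^ 1010111001010110
------------------
  1010101001111100
Decimal: 1066 ^ 44630 = 43644



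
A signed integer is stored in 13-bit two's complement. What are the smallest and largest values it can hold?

For 13-bit two's complement:
Minimum: -2^12 = -4096
Maximum: 2^12 - 1 = 4095



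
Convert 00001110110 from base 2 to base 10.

Sum of powers of 2 for each 1-bit:
2^1 + 2^2 + 2^4 + 2^5 + 2^6
= 2 + 4 + 16 + 32 + 64
= 118



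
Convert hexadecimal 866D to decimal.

Expand by place value (powers of 16):
Digit values: D = 13
866D = 8 × 16^3 + 6 × 16^2 + 6 × 16^1 + 13 × 16^0
= 8 × 4096 + 6 × 256 + 6 × 16 + 13 × 1
= 32768 + 1536 + 96 + 13
= 34413



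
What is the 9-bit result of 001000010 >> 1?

Original: 001000010 (decimal 66)
Shift right by 1 position
Drop the 1 low bit; fill with zero on the left
Result: 000100001 (decimal 33)
Equivalent: 66 >> 1 = 66 ÷ 2^1 = 33



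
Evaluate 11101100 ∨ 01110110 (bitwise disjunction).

OR: 1 when either bit is 1
  11101100
| 01110110
----------
  11111110
Decimal: 236 | 118 = 254



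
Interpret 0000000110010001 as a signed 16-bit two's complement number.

Binary: 0000000110010001
Sign bit: 0 (non-negative)
Read directly as an unsigned value:
0000000110010001 = 256 + 128 + 16 + 1 = 401
Value: 401



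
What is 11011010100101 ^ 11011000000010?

XOR: 1 when bits differ
  11011010100101
^ 11011000000010
----------------
  00000010100111
Decimal: 13989 ^ 13826 = 167



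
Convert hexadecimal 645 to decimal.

Expand by place value (powers of 16):
645 = 6 × 16^2 + 4 × 16^1 + 5 × 16^0
= 6 × 256 + 4 × 16 + 5 × 1
= 1536 + 64 + 5
= 1605



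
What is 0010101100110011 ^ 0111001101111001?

XOR: 1 when bits differ
  0010101100110011
^ 0111001101111001
------------------
  0101100001001010
Decimal: 11059 ^ 29561 = 22602



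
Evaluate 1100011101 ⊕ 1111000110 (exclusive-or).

XOR: 1 when bits differ
  1100011101
^ 1111000110
------------
  0011011011
Decimal: 797 ^ 966 = 219



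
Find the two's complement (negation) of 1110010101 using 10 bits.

Original (sign bit 1, negative): 1110010101
Step 1 - Invert all bits: 0001101010
Step 2 - Add 1: 0001101011
Verification: 1110010101 + 0001101011 = 10000000000; discarding the end carry (carry out of the top bit) leaves the 10-bit value 0000000000, as required for x + (-x)



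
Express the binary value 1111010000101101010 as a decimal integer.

Sum of powers of 2 for each 1-bit:
2^1 + 2^3 + 2^5 + 2^6 + 2^8 + 2^13 + 2^15 + 2^16 + 2^17 + 2^18
= 2 + 8 + 32 + 64 + 256 + 8192 + 32768 + 65536 + 131072 + 262144
= 500074



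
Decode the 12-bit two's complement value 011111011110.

Binary: 011111011110
Sign bit: 0 (non-negative)
Read directly as an unsigned value:
011111011110 = 1024 + 512 + 256 + 128 + 64 + 16 + 8 + 4 + 2 = 2014
Value: 2014



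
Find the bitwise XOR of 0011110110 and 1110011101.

XOR: 1 when bits differ
  0011110110
^ 1110011101
------------
  1101101011
Decimal: 246 ^ 925 = 875



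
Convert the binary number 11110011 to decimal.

Sum of powers of 2 for each 1-bit:
2^0 + 2^1 + 2^4 + 2^5 + 2^6 + 2^7
= 1 + 2 + 16 + 32 + 64 + 128
= 243



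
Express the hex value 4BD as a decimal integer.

Expand by place value (powers of 16):
Digit values: B = 11, D = 13
4BD = 4 × 16^2 + 11 × 16^1 + 13 × 16^0
= 4 × 256 + 11 × 16 + 13 × 1
= 1024 + 176 + 13
= 1213



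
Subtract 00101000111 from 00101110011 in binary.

Method 1 - Direct subtraction (column by column from the right: bit − bit − borrow-in; if negative, add 2 and borrow 1 from the next column):
borrow: 00000011000
        00101110011
-       00101000111
-------------------
        00000101100

Method 2 - Add two's complement:
Two's complement of 00101000111: invert → 11010111000, add 1 → 11010111001
  00101110011
+ 11010111001
-------------
 100000101100  (end carry out of the top bit = 1)
Discarding the end carry: 00000101100
Decimal check:
  00101110011 = 256 + 64 + 32 + 16 + 2 + 1 = 371
  00101000111 = 256 + 64 + 4 + 2 + 1 = 327
  371 - 327 = 44, and 00000101100 = 32 + 8 + 4 = 44 ✓



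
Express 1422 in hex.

Using repeated division by 16 (digits 10–15 are A–F):
1422 ÷ 16 = 88 remainder 14 (E)
88 ÷ 16 = 5 remainder 8
5 ÷ 16 = 0 remainder 5
Reading remainders bottom to top: 58E



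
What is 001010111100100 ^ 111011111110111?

XOR: 1 when bits differ
  001010111100100
^ 111011111110111
-----------------
  110001000010011
Decimal: 5604 ^ 30711 = 25107



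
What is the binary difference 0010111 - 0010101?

Method 1 - Direct subtraction (column by column from the right: bit − bit − borrow-in; if negative, add 2 and borrow 1 from the next column):
borrow: 0000000
        0010111
-       0010101
---------------
        0000010

Method 2 - Add two's complement:
Two's complement of 0010101: invert → 1101010, add 1 → 1101011
  0010111
+ 1101011
---------
 10000010  (end carry out of the top bit = 1)
Discarding the end carry: 0000010
Decimal check:
  0010111 = 16 + 4 + 2 + 1 = 23
  0010101 = 16 + 4 + 1 = 21
  23 - 21 = 2, and 0000010 = 2 ✓



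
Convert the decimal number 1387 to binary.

Using repeated division by 2:
1387 ÷ 2 = 693 remainder 1
693 ÷ 2 = 346 remainder 1
346 ÷ 2 = 173 remainder 0
173 ÷ 2 = 86 remainder 1
86 ÷ 2 = 43 remainder 0
43 ÷ 2 = 21 remainder 1
21 ÷ 2 = 10 remainder 1
10 ÷ 2 = 5 remainder 0
5 ÷ 2 = 2 remainder 1
2 ÷ 2 = 1 remainder 0
1 ÷ 2 = 0 remainder 1
Reading remainders bottom to top: 10101101011



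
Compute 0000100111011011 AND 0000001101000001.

AND: 1 only when both bits are 1
  0000100111011011
& 0000001101000001
------------------
  0000000101000001
Decimal: 2523 & 833 = 321



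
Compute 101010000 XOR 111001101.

XOR: 1 when bits differ
  101010000
^ 111001101
-----------
  010011101
Decimal: 336 ^ 461 = 157



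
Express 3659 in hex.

Using repeated division by 16 (digits 10–15 are A–F):
3659 ÷ 16 = 228 remainder 11 (B)
228 ÷ 16 = 14 remainder 4
14 ÷ 16 = 0 remainder 14 (E)
Reading remainders bottom to top: E4B



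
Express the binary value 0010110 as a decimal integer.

Sum of powers of 2 for each 1-bit:
2^1 + 2^2 + 2^4
= 2 + 4 + 16
= 22



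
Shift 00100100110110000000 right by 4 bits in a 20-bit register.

Original: 00100100110110000000 (decimal 150912)
Shift right by 4 positions
Drop the 4 low bits; fill with zeros on the left
Result: 00000010010011011000 (decimal 9432)
Equivalent: 150912 >> 4 = 150912 ÷ 2^4 = 9432



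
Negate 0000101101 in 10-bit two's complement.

Original: 0000101101
Step 1 - Invert all bits: 1111010010
Step 2 - Add 1: 1111010011
Verification: 0000101101 + 1111010011 = 10000000000; discarding the end carry (carry out of the top bit) leaves the 10-bit value 0000000000, as required for x + (-x)



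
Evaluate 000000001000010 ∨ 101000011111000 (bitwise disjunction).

OR: 1 when either bit is 1
  000000001000010
| 101000011111000
-----------------
  101000011111010
Decimal: 66 | 20728 = 20730



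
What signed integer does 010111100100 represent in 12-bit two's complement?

Binary: 010111100100
Sign bit: 0 (non-negative)
Read directly as an unsigned value:
010111100100 = 1024 + 256 + 128 + 64 + 32 + 4 = 1508
Value: 1508



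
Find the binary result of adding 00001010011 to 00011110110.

Add column by column from the right: bit + bit + carry-in; write the sum mod 2, carry 1 when the sum is 2 or 3.
carry:  00111101100
        00001010011
+       00011110110
-------------------
       000101001001
(the carry out of the leftmost column, 0, becomes the leading bit)
Decimal check:
  00001010011 = 64 + 16 + 2 + 1 = 83
  00011110110 = 128 + 64 + 32 + 16 + 4 + 2 = 246
  83 + 246 = 329, and 000101001001 = 256 + 64 + 8 + 1 = 329 ✓

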